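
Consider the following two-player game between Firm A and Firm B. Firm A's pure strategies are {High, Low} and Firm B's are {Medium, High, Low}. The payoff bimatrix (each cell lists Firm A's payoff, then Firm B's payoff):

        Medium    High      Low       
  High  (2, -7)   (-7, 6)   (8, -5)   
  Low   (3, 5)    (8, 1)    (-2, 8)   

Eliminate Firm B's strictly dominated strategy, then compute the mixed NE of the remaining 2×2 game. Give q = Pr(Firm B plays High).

Firm B's strategy Medium is strictly dominated by Low: -5 > -7 and 8 > 5. Eliminate Medium.
Firm A's indifference between High and Low determines Firm B's mixing probability q:
  Firm A's payoff to High: q·(-7) + (1−q)·8 = -15q + 8
  Firm A's payoff to Low: q·8 + (1−q)·(-2) = 10q - 2
  -15q + 8 = 10q - 2  ⇒  -25q = -10  ⇒  q = 2/5.

q = 2/5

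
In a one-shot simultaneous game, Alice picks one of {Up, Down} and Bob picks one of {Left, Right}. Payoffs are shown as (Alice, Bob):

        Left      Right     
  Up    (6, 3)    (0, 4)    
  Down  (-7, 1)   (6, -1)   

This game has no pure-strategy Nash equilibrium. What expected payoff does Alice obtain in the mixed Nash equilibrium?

In a mixed equilibrium Alice is indifferent between Up and Down; this condition fixes q.
  Alice's expected payoff from Up: q·6 + (1−q)·0 = 6q
  Alice's expected payoff from Down: q·(-7) + (1−q)·6 = -13q + 6
  6q = -13q + 6  ⇒  19q = 6  ⇒  q = 6/19.
At equilibrium Alice is indifferent across rows, so Alice's payoff equals the payoff from Up: (6/19)·6 + (13/19)·0 = 36/19.

36/19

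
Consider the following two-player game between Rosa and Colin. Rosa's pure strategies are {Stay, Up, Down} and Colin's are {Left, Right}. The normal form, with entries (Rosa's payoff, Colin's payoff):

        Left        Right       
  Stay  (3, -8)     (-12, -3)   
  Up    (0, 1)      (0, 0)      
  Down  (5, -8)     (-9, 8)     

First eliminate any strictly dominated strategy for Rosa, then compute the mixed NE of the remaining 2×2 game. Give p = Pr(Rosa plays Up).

Rosa's strategy Stay is strictly dominated by Down: 5 > 3 and -9 > -12. Eliminate Stay.
Set Colin's expected payoff from Left equal to that from Right:
  Colin's payoff from Left: p·1 + (1−p)·(-8) = 9p - 8
  Colin's payoff from Right: p·0 + (1−p)·8 = -8p + 8
  9p - 8 = -8p + 8  ⇒  17p = 16  ⇒  p = 16/17.

p = 16/17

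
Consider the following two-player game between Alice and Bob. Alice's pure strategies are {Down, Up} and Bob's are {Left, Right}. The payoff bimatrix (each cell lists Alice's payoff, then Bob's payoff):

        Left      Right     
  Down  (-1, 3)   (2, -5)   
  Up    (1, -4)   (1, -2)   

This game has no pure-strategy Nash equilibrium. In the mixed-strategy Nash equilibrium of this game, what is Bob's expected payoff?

Set Bob's expected payoff from Left equal to that from Right:
  Bob's payoff to Left: p·3 + (1−p)·(-4) = 7p - 4
  Bob's payoff to Right: p·(-5) + (1−p)·(-2) = -3p - 2
  7p - 4 = -3p - 2  ⇒  10p = 2  ⇒  p = 1/5.
At equilibrium Bob is indifferent across columns, so Bob's payoff equals the payoff from Left: (1/5)·3 + (4/5)·(-4) = -13/5.

-13/5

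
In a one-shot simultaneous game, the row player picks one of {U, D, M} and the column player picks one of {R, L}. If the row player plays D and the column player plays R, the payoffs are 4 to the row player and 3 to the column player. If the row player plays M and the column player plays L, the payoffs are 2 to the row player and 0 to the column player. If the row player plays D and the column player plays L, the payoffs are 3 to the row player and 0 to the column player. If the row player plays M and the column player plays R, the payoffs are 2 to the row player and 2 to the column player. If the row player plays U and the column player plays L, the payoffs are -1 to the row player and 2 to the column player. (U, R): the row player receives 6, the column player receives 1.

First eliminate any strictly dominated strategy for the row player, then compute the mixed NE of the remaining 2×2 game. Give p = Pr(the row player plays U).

The row player's strategy M is strictly dominated by D: 4 > 2 and 3 > 2. Eliminate M.
For the column player to be willing to mix, the column player must be indifferent between R and L, which pins down the row player's mix.
  the column player's expected payoff from R: p·1 + (1−p)·3 = -2p + 3
  the column player's expected payoff from L: p·2 + (1−p)·0 = 2p
  -2p + 3 = 2p  ⇒  -4p = -3  ⇒  p = 3/4.

p = 3/4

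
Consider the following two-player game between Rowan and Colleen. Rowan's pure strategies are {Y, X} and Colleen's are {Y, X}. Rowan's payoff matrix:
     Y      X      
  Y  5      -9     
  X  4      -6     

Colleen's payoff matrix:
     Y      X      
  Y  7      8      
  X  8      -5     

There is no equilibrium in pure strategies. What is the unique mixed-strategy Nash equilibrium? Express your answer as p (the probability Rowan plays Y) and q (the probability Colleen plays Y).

Colleen's indifference between Y and X determines Rowan's mixing probability p:
  Colleen's payoff to Y: p·7 + (1−p)·8 = -p + 8
  Colleen's payoff to X: p·8 + (1−p)·(-5) = 13p - 5
  -p + 8 = 13p - 5  ⇒  -14p = -13  ⇒  p = 13/14.
In a mixed equilibrium Rowan is indifferent between Y and X; this condition fixes q.
  Rowan's expected payoff from Y: q·5 + (1−q)·(-9) = 14q - 9
  Rowan's expected payoff from X: q·4 + (1−q)·(-6) = 10q - 6
  14q - 9 = 10q - 6  ⇒  4q = 3  ⇒  q = 3/4.

p = 13/14, q = 3/4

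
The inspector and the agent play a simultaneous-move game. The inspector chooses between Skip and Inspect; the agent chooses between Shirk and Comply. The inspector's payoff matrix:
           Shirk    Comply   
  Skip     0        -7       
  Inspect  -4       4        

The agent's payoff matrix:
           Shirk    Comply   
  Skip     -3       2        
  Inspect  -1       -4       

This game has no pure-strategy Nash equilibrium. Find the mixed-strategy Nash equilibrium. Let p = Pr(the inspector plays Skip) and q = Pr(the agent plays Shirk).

p = 3/8, q = 11/15

For the agent to be willing to mix, the agent must be indifferent between Shirk and Comply, which pins down the inspector's mix.
  the agent's payoff to Shirk: p·(-3) + (1−p)·(-1) = -2p - 1
  the agent's payoff to Comply: p·2 + (1−p)·(-4) = 6p - 4
  -2p - 1 = 6p - 4  ⇒  -8p = -3  ⇒  p = 3/8.
For the inspector to be willing to mix, the inspector must be indifferent between Skip and Inspect, which pins down the agent's mix.
  the inspector's payoff from Skip: q·0 + (1−q)·(-7) = 7q - 7
  the inspector's payoff from Inspect: q·(-4) + (1−q)·4 = -8q + 4
  7q - 7 = -8q + 4  ⇒  15q = 11  ⇒  q = 11/15.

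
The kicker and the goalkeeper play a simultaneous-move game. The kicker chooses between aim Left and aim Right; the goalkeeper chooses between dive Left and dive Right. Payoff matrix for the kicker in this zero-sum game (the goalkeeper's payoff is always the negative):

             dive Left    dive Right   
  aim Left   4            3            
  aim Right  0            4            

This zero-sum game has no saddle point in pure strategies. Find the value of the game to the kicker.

In a mixed equilibrium the kicker is indifferent between aim Left and aim Right; this condition fixes q.
  the kicker's expected payoff from aim Left: q·4 + (1−q)·3 = q + 3
  the kicker's expected payoff from aim Right: q·0 + (1−q)·4 = -4q + 4
  q + 3 = -4q + 4  ⇒  5q = 1  ⇒  q = 1/5.
The value is the kicker's expected payoff against this mix (using aim Left): (1/5)·4 + (4/5)·3 = 16/5.

v = 16/5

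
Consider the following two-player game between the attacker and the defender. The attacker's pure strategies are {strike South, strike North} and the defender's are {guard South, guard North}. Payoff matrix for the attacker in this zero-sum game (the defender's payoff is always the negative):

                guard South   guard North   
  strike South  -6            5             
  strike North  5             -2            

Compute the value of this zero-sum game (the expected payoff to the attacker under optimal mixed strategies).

The attacker's indifference between strike South and strike North determines the defender's mixing probability q:
  the attacker's payoff from strike South: q·(-6) + (1−q)·5 = -11q + 5
  the attacker's payoff from strike North: q·5 + (1−q)·(-2) = 7q - 2
  -11q + 5 = 7q - 2  ⇒  -18q = -7  ⇒  q = 7/18.
The value is the attacker's expected payoff against this mix (using strike South): (7/18)·(-6) + (11/18)·5 = 13/18.

v = 13/18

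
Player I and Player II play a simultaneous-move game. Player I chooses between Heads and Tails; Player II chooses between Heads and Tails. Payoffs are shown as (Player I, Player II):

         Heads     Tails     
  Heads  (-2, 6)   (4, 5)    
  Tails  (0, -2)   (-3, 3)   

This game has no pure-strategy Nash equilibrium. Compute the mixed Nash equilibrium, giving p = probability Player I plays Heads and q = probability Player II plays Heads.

Player II's indifference between Heads and Tails determines Player I's mixing probability p:
  Player II's expected payoff from Heads: p·6 + (1−p)·(-2) = 8p - 2
  Player II's expected payoff from Tails: p·5 + (1−p)·3 = 2p + 3
  8p - 2 = 2p + 3  ⇒  6p = 5  ⇒  p = 5/6.
In a mixed equilibrium Player I is indifferent between Heads and Tails; this condition fixes q.
  Player I's expected payoff from Heads: q·(-2) + (1−q)·4 = -6q + 4
  Player I's expected payoff from Tails: q·0 + (1−q)·(-3) = 3q - 3
  -6q + 4 = 3q - 3  ⇒  -9q = -7  ⇒  q = 7/9.

p = 5/6, q = 7/9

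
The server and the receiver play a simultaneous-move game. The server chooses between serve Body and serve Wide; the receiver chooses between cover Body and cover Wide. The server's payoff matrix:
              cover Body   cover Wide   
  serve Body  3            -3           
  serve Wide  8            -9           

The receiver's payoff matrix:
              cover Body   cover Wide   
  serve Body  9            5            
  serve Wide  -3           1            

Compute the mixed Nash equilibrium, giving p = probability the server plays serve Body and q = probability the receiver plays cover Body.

p = 1/2, q = 6/11

For the receiver to be willing to mix, the receiver must be indifferent between cover Body and cover Wide, which pins down the server's mix.
  the receiver's expected payoff from cover Body: p·9 + (1−p)·(-3) = 12p - 3
  the receiver's expected payoff from cover Wide: p·5 + (1−p)·1 = 4p + 1
  12p - 3 = 4p + 1  ⇒  8p = 4  ⇒  p = 1/2.
The receiver's mix must leave the server indifferent between serve Body and serve Wide.
  the server's payoff from serve Body: q·3 + (1−q)·(-3) = 6q - 3
  the server's payoff from serve Wide: q·8 + (1−q)·(-9) = 17q - 9
  6q - 3 = 17q - 9  ⇒  -11q = -6  ⇒  q = 6/11.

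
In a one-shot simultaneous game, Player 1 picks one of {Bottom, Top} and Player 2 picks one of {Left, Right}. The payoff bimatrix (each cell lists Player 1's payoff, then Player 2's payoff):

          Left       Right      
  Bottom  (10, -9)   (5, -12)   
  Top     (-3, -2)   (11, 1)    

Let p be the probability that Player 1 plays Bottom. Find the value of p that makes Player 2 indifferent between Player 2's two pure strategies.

For Player 2 to be willing to mix, Player 2 must be indifferent between Left and Right, which pins down Player 1's mix.
  Player 2's payoff from Left: p·(-9) + (1−p)·(-2) = -7p - 2
  Player 2's payoff from Right: p·(-12) + (1−p)·1 = -13p + 1
  -7p - 2 = -13p + 1  ⇒  6p = 3  ⇒  p = 1/2.

p = 1/2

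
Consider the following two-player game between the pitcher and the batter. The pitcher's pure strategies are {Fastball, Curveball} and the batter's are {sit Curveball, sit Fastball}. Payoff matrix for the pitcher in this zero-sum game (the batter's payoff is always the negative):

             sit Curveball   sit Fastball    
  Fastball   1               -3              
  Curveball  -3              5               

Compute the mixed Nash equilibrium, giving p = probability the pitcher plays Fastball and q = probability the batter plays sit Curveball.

The pitcher's mix must leave the batter indifferent between sit Curveball and sit Fastball.
  the batter's payoff to sit Curveball: p·(-1) + (1−p)·3 = -4p + 3
  the batter's payoff to sit Fastball: p·3 + (1−p)·(-5) = 8p - 5
  -4p + 3 = 8p - 5  ⇒  -12p = -8  ⇒  p = 2/3.
In a mixed equilibrium the pitcher is indifferent between Fastball and Curveball; this condition fixes q.
  the pitcher's payoff to Fastball: q·1 + (1−q)·(-3) = 4q - 3
  the pitcher's payoff to Curveball: q·(-3) + (1−q)·5 = -8q + 5
  4q - 3 = -8q + 5  ⇒  12q = 8  ⇒  q = 2/3.

p = 2/3, q = 2/3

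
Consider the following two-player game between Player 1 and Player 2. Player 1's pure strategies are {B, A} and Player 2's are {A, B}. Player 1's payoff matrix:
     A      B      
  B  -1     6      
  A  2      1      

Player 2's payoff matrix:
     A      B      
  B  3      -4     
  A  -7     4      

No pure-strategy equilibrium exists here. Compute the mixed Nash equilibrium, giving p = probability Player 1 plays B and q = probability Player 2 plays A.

p = 11/18, q = 5/8

Player 2's indifference between A and B determines Player 1's mixing probability p:
  Player 2's payoff from A: p·3 + (1−p)·(-7) = 10p - 7
  Player 2's payoff from B: p·(-4) + (1−p)·4 = -8p + 4
  10p - 7 = -8p + 4  ⇒  18p = 11  ⇒  p = 11/18.
Set Player 1's expected payoff from B equal to that from A:
  Player 1's payoff to B: q·(-1) + (1−q)·6 = -7q + 6
  Player 1's payoff to A: q·2 + (1−q)·1 = q + 1
  -7q + 6 = q + 1  ⇒  -8q = -5  ⇒  q = 5/8.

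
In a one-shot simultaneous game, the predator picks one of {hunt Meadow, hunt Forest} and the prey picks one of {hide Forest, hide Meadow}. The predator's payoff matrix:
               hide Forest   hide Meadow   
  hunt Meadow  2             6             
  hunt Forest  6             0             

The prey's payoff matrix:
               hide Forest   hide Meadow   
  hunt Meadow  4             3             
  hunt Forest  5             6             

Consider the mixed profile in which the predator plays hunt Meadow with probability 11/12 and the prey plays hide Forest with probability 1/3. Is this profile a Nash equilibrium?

Given the predator's mix p = 11/12, the prey's payoff from hide Forest is 49/12 but from hide Meadow is 13/4. The prey strictly prefers hide Forest, so the prey would not mix.
So the proposed profile is not a Nash equilibrium.

No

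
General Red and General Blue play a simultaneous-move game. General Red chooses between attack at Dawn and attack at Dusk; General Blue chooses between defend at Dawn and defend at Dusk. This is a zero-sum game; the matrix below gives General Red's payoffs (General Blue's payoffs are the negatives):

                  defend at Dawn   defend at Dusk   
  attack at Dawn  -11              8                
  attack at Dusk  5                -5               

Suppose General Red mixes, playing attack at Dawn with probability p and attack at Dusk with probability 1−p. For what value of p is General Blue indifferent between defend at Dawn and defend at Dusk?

General Blue's indifference between defend at Dawn and defend at Dusk determines General Red's mixing probability p:
  General Blue's payoff to defend at Dawn: p·11 + (1−p)·(-5) = 16p - 5
  General Blue's payoff to defend at Dusk: p·(-8) + (1−p)·5 = -13p + 5
  16p - 5 = -13p + 5  ⇒  29p = 10  ⇒  p = 10/29.

p = 10/29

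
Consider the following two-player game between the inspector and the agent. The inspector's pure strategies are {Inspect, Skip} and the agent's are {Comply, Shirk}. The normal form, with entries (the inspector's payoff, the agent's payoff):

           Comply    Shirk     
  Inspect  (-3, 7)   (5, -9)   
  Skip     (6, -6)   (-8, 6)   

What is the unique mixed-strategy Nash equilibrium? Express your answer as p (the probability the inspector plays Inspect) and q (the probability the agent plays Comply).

In a mixed equilibrium the agent is indifferent between Comply and Shirk; this condition fixes p.
  the agent's expected payoff from Comply: p·7 + (1−p)·(-6) = 13p - 6
  the agent's expected payoff from Shirk: p·(-9) + (1−p)·6 = -15p + 6
  13p - 6 = -15p + 6  ⇒  28p = 12  ⇒  p = 3/7.
For the inspector to be willing to mix, the inspector must be indifferent between Inspect and Skip, which pins down the agent's mix.
  the inspector's expected payoff from Inspect: q·(-3) + (1−q)·5 = -8q + 5
  the inspector's expected payoff from Skip: q·6 + (1−q)·(-8) = 14q - 8
  -8q + 5 = 14q - 8  ⇒  -22q = -13  ⇒  q = 13/22.

p = 3/7, q = 13/22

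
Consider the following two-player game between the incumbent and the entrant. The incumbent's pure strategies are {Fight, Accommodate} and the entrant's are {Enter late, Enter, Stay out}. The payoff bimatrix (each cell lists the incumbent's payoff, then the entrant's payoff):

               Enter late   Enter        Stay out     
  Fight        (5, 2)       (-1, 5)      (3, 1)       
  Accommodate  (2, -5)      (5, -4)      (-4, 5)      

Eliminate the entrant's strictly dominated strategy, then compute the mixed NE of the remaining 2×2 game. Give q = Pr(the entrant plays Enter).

q = 7/13

The entrant's strategy Enter late is strictly dominated by Enter: 5 > 2 and -4 > -5. Eliminate Enter late.
Set the incumbent's expected payoff from Fight equal to that from Accommodate:
  the incumbent's payoff to Fight: q·(-1) + (1−q)·3 = -4q + 3
  the incumbent's payoff to Accommodate: q·5 + (1−q)·(-4) = 9q - 4
  -4q + 3 = 9q - 4  ⇒  -13q = -7  ⇒  q = 7/13.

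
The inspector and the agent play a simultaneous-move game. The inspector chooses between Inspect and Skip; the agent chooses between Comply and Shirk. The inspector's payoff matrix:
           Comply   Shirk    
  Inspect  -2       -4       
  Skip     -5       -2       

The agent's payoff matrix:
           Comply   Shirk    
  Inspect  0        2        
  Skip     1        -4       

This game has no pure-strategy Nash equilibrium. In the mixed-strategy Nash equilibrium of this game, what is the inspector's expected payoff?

In a mixed equilibrium the inspector is indifferent between Inspect and Skip; this condition fixes q.
  the inspector's payoff to Inspect: q·(-2) + (1−q)·(-4) = 2q - 4
  the inspector's payoff to Skip: q·(-5) + (1−q)·(-2) = -3q - 2
  2q - 4 = -3q - 2  ⇒  5q = 2  ⇒  q = 2/5.
At equilibrium the inspector is indifferent across rows, so the inspector's payoff equals the payoff from Inspect: (2/5)·(-2) + (3/5)·(-4) = -16/5.

-16/5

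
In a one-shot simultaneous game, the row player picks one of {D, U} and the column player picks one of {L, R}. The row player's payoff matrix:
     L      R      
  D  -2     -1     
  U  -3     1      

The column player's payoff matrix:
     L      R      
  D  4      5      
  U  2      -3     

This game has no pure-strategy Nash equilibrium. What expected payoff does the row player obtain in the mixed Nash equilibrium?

For the row player to be willing to mix, the row player must be indifferent between D and U, which pins down the column player's mix.
  the row player's payoff to D: q·(-2) + (1−q)·(-1) = -q - 1
  the row player's payoff to U: q·(-3) + (1−q)·1 = -4q + 1
  -q - 1 = -4q + 1  ⇒  3q = 2  ⇒  q = 2/3.
At equilibrium the row player is indifferent across rows, so the row player's payoff equals the payoff from D: (2/3)·(-2) + (1/3)·(-1) = -5/3.

-5/3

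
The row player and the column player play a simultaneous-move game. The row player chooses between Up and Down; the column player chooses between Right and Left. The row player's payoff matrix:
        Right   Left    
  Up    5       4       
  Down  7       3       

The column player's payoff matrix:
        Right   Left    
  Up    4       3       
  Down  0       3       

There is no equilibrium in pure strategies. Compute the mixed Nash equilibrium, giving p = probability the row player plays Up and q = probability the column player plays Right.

For the column player to be willing to mix, the column player must be indifferent between Right and Left, which pins down the row player's mix.
  the column player's payoff from Right: p·4 + (1−p)·0 = 4p
  the column player's payoff from Left: p·3 + (1−p)·3 = 3
  4p = 3  ⇒  4p = 3  ⇒  p = 3/4.
The column player's mix must leave the row player indifferent between Up and Down.
  the row player's payoff to Up: q·5 + (1−q)·4 = q + 4
  the row player's payoff to Down: q·7 + (1−q)·3 = 4q + 3
  q + 4 = 4q + 3  ⇒  -3q = -1  ⇒  q = 1/3.

p = 3/4, q = 1/3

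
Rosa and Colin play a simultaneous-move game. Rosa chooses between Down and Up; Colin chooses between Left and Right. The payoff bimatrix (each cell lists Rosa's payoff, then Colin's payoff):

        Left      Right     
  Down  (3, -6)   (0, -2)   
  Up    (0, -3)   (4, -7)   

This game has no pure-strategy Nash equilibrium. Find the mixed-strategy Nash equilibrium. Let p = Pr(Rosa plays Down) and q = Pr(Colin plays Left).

Rosa's mix must leave Colin indifferent between Left and Right.
  Colin's payoff from Left: p·(-6) + (1−p)·(-3) = -3p - 3
  Colin's payoff from Right: p·(-2) + (1−p)·(-7) = 5p - 7
  -3p - 3 = 5p - 7  ⇒  -8p = -4  ⇒  p = 1/2.
For Rosa to be willing to mix, Rosa must be indifferent between Down and Up, which pins down Colin's mix.
  Rosa's payoff to Down: q·3 + (1−q)·0 = 3q
  Rosa's payoff to Up: q·0 + (1−q)·4 = -4q + 4
  3q = -4q + 4  ⇒  7q = 4  ⇒  q = 4/7.

p = 1/2, q = 4/7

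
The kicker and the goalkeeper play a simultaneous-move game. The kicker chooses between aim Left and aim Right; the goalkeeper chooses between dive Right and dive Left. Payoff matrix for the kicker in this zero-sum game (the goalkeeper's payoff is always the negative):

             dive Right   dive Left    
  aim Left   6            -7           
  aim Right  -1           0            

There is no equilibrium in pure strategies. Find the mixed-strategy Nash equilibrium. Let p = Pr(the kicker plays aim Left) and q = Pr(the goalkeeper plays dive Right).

p = 1/14, q = 1/2

The kicker's mix must leave the goalkeeper indifferent between dive Right and dive Left.
  the goalkeeper's expected payoff from dive Right: p·(-6) + (1−p)·1 = -7p + 1
  the goalkeeper's expected payoff from dive Left: p·7 + (1−p)·0 = 7p
  -7p + 1 = 7p  ⇒  -14p = -1  ⇒  p = 1/14.
The kicker's indifference between aim Left and aim Right determines the goalkeeper's mixing probability q:
  the kicker's payoff to aim Left: q·6 + (1−q)·(-7) = 13q - 7
  the kicker's payoff to aim Right: q·(-1) + (1−q)·0 = -q
  13q - 7 = -q  ⇒  14q = 7  ⇒  q = 1/2.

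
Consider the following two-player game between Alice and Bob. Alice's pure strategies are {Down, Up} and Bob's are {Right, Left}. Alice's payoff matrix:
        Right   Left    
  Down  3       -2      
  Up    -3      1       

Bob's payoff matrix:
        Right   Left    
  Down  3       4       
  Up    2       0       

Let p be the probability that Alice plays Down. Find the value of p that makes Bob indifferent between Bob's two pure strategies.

Bob's indifference between Right and Left determines Alice's mixing probability p:
  Bob's payoff to Right: p·3 + (1−p)·2 = p + 2
  Bob's payoff to Left: p·4 + (1−p)·0 = 4p
  p + 2 = 4p  ⇒  -3p = -2  ⇒  p = 2/3.

p = 2/3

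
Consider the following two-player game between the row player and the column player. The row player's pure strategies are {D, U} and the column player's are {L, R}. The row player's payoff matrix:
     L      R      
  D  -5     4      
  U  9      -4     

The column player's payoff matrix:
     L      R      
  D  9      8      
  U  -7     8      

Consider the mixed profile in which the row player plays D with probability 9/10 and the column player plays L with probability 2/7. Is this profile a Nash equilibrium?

No

Given the row player's mix p = 9/10, the column player's payoff from L is 37/5 but from R is 8. The column player strictly prefers R, so the column player would not mix.
So the proposed profile is not a Nash equilibrium.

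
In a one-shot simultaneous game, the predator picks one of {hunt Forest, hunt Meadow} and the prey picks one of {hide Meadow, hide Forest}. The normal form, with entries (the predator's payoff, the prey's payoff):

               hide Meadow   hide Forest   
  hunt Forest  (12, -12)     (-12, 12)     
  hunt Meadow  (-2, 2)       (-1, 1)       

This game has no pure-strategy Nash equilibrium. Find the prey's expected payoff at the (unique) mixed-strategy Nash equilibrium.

36/25

The predator's mix must leave the prey indifferent between hide Meadow and hide Forest.
  the prey's payoff to hide Meadow: p·(-12) + (1−p)·2 = -14p + 2
  the prey's payoff to hide Forest: p·12 + (1−p)·1 = 11p + 1
  -14p + 2 = 11p + 1  ⇒  -25p = -1  ⇒  p = 1/25.
At equilibrium the prey is indifferent across columns, so the prey's payoff equals the payoff from hide Meadow: (1/25)·(-12) + (24/25)·2 = 36/25.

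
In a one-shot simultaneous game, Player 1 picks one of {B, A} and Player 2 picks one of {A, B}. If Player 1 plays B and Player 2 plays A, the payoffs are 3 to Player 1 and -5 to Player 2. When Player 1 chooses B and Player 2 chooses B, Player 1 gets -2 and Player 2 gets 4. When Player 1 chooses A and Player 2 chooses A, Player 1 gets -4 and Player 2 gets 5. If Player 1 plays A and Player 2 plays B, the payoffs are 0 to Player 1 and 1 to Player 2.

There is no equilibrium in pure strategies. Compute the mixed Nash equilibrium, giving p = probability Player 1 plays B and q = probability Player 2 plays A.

Player 2's indifference between A and B determines Player 1's mixing probability p:
  Player 2's payoff to A: p·(-5) + (1−p)·5 = -10p + 5
  Player 2's payoff to B: p·4 + (1−p)·1 = 3p + 1
  -10p + 5 = 3p + 1  ⇒  -13p = -4  ⇒  p = 4/13.
Player 1's indifference between B and A determines Player 2's mixing probability q:
  Player 1's payoff to B: q·3 + (1−q)·(-2) = 5q - 2
  Player 1's payoff to A: q·(-4) + (1−q)·0 = -4q
  5q - 2 = -4q  ⇒  9q = 2  ⇒  q = 2/9.

p = 4/13, q = 2/9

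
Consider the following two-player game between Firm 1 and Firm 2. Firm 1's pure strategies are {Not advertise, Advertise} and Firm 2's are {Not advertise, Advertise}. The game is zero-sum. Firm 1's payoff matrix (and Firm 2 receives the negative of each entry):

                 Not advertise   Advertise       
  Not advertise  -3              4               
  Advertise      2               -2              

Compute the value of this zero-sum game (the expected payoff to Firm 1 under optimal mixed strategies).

v = 2/11

For Firm 1 to be willing to mix, Firm 1 must be indifferent between Not advertise and Advertise, which pins down Firm 2's mix.
  Firm 1's expected payoff from Not advertise: q·(-3) + (1−q)·4 = -7q + 4
  Firm 1's expected payoff from Advertise: q·2 + (1−q)·(-2) = 4q - 2
  -7q + 4 = 4q - 2  ⇒  -11q = -6  ⇒  q = 6/11.
The value is Firm 1's expected payoff against this mix (using Not advertise): (6/11)·(-3) + (5/11)·4 = 2/11.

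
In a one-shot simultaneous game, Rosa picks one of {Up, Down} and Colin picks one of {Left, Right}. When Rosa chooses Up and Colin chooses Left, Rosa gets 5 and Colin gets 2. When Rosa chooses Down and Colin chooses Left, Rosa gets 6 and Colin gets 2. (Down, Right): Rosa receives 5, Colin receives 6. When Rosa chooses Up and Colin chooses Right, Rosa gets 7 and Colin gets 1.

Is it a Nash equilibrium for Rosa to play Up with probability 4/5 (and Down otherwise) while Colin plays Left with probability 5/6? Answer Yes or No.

Given Colin's mix q = 5/6, Rosa's payoff from Up is 16/3 but from Down is 35/6. Rosa strictly prefers Down, so Rosa would not mix.
So the proposed profile is not a Nash equilibrium.

No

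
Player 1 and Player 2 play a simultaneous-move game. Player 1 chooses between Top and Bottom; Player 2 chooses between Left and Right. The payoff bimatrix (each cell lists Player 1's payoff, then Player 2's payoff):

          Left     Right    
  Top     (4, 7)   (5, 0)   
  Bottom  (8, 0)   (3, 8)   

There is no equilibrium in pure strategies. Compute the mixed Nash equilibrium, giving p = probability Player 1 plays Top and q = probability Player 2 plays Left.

p = 8/15, q = 1/3

In a mixed equilibrium Player 2 is indifferent between Left and Right; this condition fixes p.
  Player 2's expected payoff from Left: p·7 + (1−p)·0 = 7p
  Player 2's expected payoff from Right: p·0 + (1−p)·8 = -8p + 8
  7p = -8p + 8  ⇒  15p = 8  ⇒  p = 8/15.
In a mixed equilibrium Player 1 is indifferent between Top and Bottom; this condition fixes q.
  Player 1's payoff to Top: q·4 + (1−q)·5 = -q + 5
  Player 1's payoff to Bottom: q·8 + (1−q)·3 = 5q + 3
  -q + 5 = 5q + 3  ⇒  -6q = -2  ⇒  q = 1/3.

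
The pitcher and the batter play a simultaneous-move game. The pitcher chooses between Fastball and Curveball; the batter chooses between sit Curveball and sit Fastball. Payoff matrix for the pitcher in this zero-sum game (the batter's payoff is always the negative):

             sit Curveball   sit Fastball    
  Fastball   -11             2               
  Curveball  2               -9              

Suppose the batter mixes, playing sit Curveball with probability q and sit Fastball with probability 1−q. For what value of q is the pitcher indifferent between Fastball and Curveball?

q = 11/24

The pitcher's indifference between Fastball and Curveball determines the batter's mixing probability q:
  the pitcher's payoff from Fastball: q·(-11) + (1−q)·2 = -13q + 2
  the pitcher's payoff from Curveball: q·2 + (1−q)·(-9) = 11q - 9
  -13q + 2 = 11q - 9  ⇒  -24q = -11  ⇒  q = 11/24.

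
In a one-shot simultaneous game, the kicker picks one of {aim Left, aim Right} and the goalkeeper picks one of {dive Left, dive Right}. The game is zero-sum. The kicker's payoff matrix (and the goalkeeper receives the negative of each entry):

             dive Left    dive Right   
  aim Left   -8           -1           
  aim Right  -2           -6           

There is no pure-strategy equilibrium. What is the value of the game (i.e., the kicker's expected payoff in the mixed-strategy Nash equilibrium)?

Set the kicker's expected payoff from aim Left equal to that from aim Right:
  the kicker's expected payoff from aim Left: q·(-8) + (1−q)·(-1) = -7q - 1
  the kicker's expected payoff from aim Right: q·(-2) + (1−q)·(-6) = 4q - 6
  -7q - 1 = 4q - 6  ⇒  -11q = -5  ⇒  q = 5/11.
The value is the kicker's expected payoff against this mix (using aim Left): (5/11)·(-8) + (6/11)·(-1) = -46/11.

v = -46/11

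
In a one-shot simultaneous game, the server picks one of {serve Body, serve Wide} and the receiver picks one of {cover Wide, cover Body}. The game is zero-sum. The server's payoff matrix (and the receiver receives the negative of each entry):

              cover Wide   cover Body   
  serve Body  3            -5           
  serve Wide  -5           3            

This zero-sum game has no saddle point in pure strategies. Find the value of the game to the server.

In a mixed equilibrium the server is indifferent between serve Body and serve Wide; this condition fixes q.
  the server's expected payoff from serve Body: q·3 + (1−q)·(-5) = 8q - 5
  the server's expected payoff from serve Wide: q·(-5) + (1−q)·3 = -8q + 3
  8q - 5 = -8q + 3  ⇒  16q = 8  ⇒  q = 1/2.
The value is the server's expected payoff against this mix (using serve Body): (1/2)·3 + (1/2)·(-5) = -1.

v = -1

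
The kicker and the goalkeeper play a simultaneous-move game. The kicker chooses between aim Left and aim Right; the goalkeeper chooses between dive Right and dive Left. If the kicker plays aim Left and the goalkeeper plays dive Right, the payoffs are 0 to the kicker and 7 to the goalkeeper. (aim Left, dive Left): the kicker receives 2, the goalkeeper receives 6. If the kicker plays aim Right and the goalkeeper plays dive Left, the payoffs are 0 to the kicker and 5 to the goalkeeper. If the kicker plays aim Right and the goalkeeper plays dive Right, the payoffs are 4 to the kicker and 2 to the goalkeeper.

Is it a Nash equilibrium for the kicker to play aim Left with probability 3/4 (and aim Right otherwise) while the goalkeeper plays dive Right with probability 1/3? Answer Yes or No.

Check the goalkeeper's indifference given the kicker's mix p = 3/4:
  payoff from dive Right = 23/4; payoff from dive Left = 23/4 — equal.
Check the kicker's indifference given the goalkeeper's mix q = 1/3:
  payoff from aim Left = 4/3; payoff from aim Right = 4/3 — equal.
Both players are indifferent, so neither can profitably deviate.

Yes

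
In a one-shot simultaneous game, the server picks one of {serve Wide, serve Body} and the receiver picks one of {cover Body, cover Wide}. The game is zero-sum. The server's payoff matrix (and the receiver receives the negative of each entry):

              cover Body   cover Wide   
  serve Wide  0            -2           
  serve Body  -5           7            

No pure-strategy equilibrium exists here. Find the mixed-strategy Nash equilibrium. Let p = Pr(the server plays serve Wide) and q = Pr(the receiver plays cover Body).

p = 6/7, q = 9/14

Set the receiver's expected payoff from cover Body equal to that from cover Wide:
  the receiver's expected payoff from cover Body: p·0 + (1−p)·5 = -5p + 5
  the receiver's expected payoff from cover Wide: p·2 + (1−p)·(-7) = 9p - 7
  -5p + 5 = 9p - 7  ⇒  -14p = -12  ⇒  p = 6/7.
The receiver's mix must leave the server indifferent between serve Wide and serve Body.
  the server's expected payoff from serve Wide: q·0 + (1−q)·(-2) = 2q - 2
  the server's expected payoff from serve Body: q·(-5) + (1−q)·7 = -12q + 7
  2q - 2 = -12q + 7  ⇒  14q = 9  ⇒  q = 9/14.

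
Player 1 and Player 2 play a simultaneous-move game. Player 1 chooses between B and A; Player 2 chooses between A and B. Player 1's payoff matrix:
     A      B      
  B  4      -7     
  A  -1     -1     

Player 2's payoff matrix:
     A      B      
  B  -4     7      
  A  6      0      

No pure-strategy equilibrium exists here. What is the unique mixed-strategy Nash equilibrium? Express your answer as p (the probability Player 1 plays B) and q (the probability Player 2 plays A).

Player 2's indifference between A and B determines Player 1's mixing probability p:
  Player 2's expected payoff from A: p·(-4) + (1−p)·6 = -10p + 6
  Player 2's expected payoff from B: p·7 + (1−p)·0 = 7p
  -10p + 6 = 7p  ⇒  -17p = -6  ⇒  p = 6/17.
For Player 1 to be willing to mix, Player 1 must be indifferent between B and A, which pins down Player 2's mix.
  Player 1's expected payoff from B: q·4 + (1−q)·(-7) = 11q - 7
  Player 1's expected payoff from A: q·(-1) + (1−q)·(-1) = -1
  11q - 7 = -1  ⇒  11q = 6  ⇒  q = 6/11.

p = 6/17, q = 6/11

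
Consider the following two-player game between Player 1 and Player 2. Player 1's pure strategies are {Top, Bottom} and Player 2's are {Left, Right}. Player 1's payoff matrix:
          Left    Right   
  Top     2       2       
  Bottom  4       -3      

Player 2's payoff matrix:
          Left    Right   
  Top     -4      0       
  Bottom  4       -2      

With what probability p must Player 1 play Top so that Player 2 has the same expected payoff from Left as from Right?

Player 2's indifference between Left and Right determines Player 1's mixing probability p:
  Player 2's expected payoff from Left: p·(-4) + (1−p)·4 = -8p + 4
  Player 2's expected payoff from Right: p·0 + (1−p)·(-2) = 2p - 2
  -8p + 4 = 2p - 2  ⇒  -10p = -6  ⇒  p = 3/5.

p = 3/5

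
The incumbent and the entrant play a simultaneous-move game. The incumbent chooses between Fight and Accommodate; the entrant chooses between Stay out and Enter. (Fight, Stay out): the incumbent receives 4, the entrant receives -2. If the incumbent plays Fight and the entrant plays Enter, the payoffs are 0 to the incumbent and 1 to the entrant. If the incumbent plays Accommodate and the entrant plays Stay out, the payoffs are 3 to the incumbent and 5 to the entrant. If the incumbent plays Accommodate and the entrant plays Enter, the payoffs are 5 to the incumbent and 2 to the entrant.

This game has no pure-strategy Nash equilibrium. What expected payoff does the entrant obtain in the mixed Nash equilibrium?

3/2

Set the entrant's expected payoff from Stay out equal to that from Enter:
  the entrant's expected payoff from Stay out: p·(-2) + (1−p)·5 = -7p + 5
  the entrant's expected payoff from Enter: p·1 + (1−p)·2 = -p + 2
  -7p + 5 = -p + 2  ⇒  -6p = -3  ⇒  p = 1/2.
At equilibrium the entrant is indifferent across columns, so the entrant's payoff equals the payoff from Stay out: (1/2)·(-2) + (1/2)·5 = 3/2.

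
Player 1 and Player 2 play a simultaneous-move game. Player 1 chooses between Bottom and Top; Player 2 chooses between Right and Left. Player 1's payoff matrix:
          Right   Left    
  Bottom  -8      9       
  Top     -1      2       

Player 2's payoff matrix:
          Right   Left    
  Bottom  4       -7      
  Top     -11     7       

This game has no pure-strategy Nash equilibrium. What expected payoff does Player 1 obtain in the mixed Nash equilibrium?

Player 2's mix must leave Player 1 indifferent between Bottom and Top.
  Player 1's payoff to Bottom: q·(-8) + (1−q)·9 = -17q + 9
  Player 1's payoff to Top: q·(-1) + (1−q)·2 = -3q + 2
  -17q + 9 = -3q + 2  ⇒  -14q = -7  ⇒  q = 1/2.
At equilibrium Player 1 is indifferent across rows, so Player 1's payoff equals the payoff from Bottom: (1/2)·(-8) + (1/2)·9 = 1/2.

1/2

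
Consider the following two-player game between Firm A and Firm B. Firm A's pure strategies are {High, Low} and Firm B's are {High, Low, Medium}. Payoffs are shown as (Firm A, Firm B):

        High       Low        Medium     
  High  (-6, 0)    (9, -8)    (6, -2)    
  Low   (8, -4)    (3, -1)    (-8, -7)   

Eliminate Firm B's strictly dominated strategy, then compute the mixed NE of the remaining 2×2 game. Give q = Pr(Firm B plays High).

q = 3/10

Firm B's strategy Medium is strictly dominated by High: 0 > -2 and -4 > -7. Eliminate Medium.
Firm A's indifference between High and Low determines Firm B's mixing probability q:
  Firm A's payoff from High: q·(-6) + (1−q)·9 = -15q + 9
  Firm A's payoff from Low: q·8 + (1−q)·3 = 5q + 3
  -15q + 9 = 5q + 3  ⇒  -20q = -6  ⇒  q = 3/10.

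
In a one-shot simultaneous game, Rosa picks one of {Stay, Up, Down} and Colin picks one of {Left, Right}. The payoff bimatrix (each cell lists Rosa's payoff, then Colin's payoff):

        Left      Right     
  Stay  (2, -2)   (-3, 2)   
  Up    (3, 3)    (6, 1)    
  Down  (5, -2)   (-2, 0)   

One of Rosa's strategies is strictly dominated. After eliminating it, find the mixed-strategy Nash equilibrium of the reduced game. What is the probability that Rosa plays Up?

Rosa's strategy Stay is strictly dominated by Down: 5 > 2 and -2 > -3. Eliminate Stay.
In a mixed equilibrium Colin is indifferent between Left and Right; this condition fixes p.
  Colin's payoff from Left: p·3 + (1−p)·(-2) = 5p - 2
  Colin's payoff from Right: p·1 + (1−p)·0 = p
  5p - 2 = p  ⇒  4p = 2  ⇒  p = 1/2.

p = 1/2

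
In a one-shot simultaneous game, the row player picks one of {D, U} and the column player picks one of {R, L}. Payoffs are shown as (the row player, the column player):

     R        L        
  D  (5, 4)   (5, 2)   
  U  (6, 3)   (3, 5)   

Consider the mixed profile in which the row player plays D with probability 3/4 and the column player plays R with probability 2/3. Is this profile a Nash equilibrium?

No

Given the row player's mix p = 3/4, the column player's payoff from R is 15/4 but from L is 11/4. The column player strictly prefers R, so the column player would not mix.
So the proposed profile is not a Nash equilibrium.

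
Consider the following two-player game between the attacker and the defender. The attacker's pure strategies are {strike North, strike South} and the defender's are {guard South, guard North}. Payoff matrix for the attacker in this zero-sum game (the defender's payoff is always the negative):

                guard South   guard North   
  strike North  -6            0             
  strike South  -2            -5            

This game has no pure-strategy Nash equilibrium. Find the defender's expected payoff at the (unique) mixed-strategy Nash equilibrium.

10/3

Set the defender's expected payoff from guard South equal to that from guard North:
  the defender's payoff to guard South: p·6 + (1−p)·2 = 4p + 2
  the defender's payoff to guard North: p·0 + (1−p)·5 = -5p + 5
  4p + 2 = -5p + 5  ⇒  9p = 3  ⇒  p = 1/3.
At equilibrium the defender is indifferent across columns, so the defender's payoff equals the payoff from guard South: (1/3)·6 + (2/3)·2 = 10/3.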